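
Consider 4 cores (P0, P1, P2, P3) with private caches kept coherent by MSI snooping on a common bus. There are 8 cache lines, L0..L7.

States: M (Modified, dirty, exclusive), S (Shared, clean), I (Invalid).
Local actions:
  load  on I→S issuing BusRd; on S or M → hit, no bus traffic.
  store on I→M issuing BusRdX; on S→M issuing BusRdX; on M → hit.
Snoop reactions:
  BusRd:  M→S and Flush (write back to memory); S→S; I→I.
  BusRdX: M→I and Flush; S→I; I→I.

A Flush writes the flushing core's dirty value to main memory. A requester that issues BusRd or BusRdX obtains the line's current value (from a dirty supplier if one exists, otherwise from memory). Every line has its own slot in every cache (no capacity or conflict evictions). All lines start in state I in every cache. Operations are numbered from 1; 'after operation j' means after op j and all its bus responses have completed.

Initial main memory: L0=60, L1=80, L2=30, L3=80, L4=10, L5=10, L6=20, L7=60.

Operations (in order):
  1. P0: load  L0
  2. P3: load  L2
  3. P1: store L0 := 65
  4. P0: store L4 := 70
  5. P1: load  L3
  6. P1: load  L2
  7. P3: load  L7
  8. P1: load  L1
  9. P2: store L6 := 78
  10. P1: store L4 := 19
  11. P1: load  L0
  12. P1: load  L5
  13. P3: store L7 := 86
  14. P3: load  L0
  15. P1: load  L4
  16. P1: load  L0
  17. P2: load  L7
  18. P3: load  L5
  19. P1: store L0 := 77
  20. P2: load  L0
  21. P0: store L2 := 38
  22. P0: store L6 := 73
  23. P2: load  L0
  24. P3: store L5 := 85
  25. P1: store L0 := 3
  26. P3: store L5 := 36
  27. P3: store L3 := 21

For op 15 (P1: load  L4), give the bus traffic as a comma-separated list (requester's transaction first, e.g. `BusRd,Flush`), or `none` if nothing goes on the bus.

bus = none

[1] P0: load  L0 | P0:S(60), P1:I, P2:I, P3:I | bus: BusRd
[2] P3: load  L2 | P0:I, P1:I, P2:I, P3:S(30) | bus: BusRd
[3] P1: store L0 := 65 | P0:I, P1:M(65), P2:I, P3:I | bus: BusRdX
[4] P0: store L4 := 70 | P0:M(70), P1:I, P2:I, P3:I | bus: BusRdX
[5] P1: load  L3 | P0:I, P1:S(80), P2:I, P3:I | bus: BusRd
[6] P1: load  L2 | P0:I, P1:S(30), P2:I, P3:S(30) | bus: BusRd
[7] P3: load  L7 | P0:I, P1:I, P2:I, P3:S(60) | bus: BusRd
[8] P1: load  L1 | P0:I, P1:S(80), P2:I, P3:I | bus: BusRd
[9] P2: store L6 := 78 | P0:I, P1:I, P2:M(78), P3:I | bus: BusRdX
[10] P1: store L4 := 19 | P0:I, P1:M(19), P2:I, P3:I | bus: BusRdX,Flush
[11] P1: load  L0 | P0:I, P1:M(65), P2:I, P3:I | bus: none
[12] P1: load  L5 | P0:I, P1:S(10), P2:I, P3:I | bus: BusRd
[13] P3: store L7 := 86 | P0:I, P1:I, P2:I, P3:M(86) | bus: BusRdX
[14] P3: load  L0 | P0:I, P1:S(65), P2:I, P3:S(65) | bus: BusRd,Flush
[15] P1: load  L4 | P0:I, P1:M(19), P2:I, P3:I | bus: none
[16] P1: load  L0 | P0:I, P1:S(65), P2:I, P3:S(65) | bus: none
[17] P2: load  L7 | P0:I, P1:I, P2:S(86), P3:S(86) | bus: BusRd,Flush
[18] P3: load  L5 | P0:I, P1:S(10), P2:I, P3:S(10) | bus: BusRd
[19] P1: store L0 := 77 | P0:I, P1:M(77), P2:I, P3:I | bus: BusRdX
[20] P2: load  L0 | P0:I, P1:S(77), P2:S(77), P3:I | bus: BusRd,Flush
[21] P0: store L2 := 38 | P0:M(38), P1:I, P2:I, P3:I | bus: BusRdX
[22] P0: store L6 := 73 | P0:M(73), P1:I, P2:I, P3:I | bus: BusRdX,Flush
[23] P2: load  L0 | P0:I, P1:S(77), P2:S(77), P3:I | bus: none
[24] P3: store L5 := 85 | P0:I, P1:I, P2:I, P3:M(85) | bus: BusRdX
[25] P1: store L0 := 3 | P0:I, P1:M(3), P2:I, P3:I | bus: BusRdX
[26] P3: store L5 := 36 | P0:I, P1:I, P2:I, P3:M(36) | bus: none
[27] P3: store L3 := 21 | P0:I, P1:I, P2:I, P3:M(21) | bus: BusRdX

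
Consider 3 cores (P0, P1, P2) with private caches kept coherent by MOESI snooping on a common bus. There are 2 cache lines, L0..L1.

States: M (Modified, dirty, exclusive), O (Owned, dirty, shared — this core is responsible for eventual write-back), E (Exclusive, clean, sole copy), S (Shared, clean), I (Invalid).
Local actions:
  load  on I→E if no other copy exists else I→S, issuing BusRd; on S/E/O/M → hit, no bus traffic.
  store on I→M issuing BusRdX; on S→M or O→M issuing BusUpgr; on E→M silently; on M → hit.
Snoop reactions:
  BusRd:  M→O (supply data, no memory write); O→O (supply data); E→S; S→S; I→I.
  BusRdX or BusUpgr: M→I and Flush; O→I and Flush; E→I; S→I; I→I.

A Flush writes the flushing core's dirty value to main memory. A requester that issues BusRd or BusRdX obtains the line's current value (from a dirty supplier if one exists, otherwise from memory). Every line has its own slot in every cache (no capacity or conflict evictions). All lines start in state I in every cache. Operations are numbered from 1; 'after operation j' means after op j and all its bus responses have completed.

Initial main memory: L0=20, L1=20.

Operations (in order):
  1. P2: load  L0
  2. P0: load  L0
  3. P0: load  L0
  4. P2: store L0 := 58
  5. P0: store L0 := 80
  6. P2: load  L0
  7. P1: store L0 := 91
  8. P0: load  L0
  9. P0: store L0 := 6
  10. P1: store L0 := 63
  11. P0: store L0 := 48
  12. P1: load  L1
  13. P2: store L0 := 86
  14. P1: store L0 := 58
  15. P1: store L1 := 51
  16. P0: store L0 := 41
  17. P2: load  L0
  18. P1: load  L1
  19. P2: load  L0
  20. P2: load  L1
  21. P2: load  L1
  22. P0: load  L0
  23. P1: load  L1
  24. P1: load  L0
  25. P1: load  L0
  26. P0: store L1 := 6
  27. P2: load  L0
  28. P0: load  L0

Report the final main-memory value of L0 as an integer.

[1] P2: load  L0 | P0:I, P1:I, P2:E(20) | bus: BusRd
[2] P0: load  L0 | P0:S(20), P1:I, P2:S(20) | bus: BusRd
[3] P0: load  L0 | P0:S(20), P1:I, P2:S(20) | bus: none
[4] P2: store L0 := 58 | P0:I, P1:I, P2:M(58) | bus: BusUpgr
[5] P0: store L0 := 80 | P0:M(80), P1:I, P2:I | bus: BusRdX,Flush
[6] P2: load  L0 | P0:O(80), P1:I, P2:S(80) | bus: BusRd
[7] P1: store L0 := 91 | P0:I, P1:M(91), P2:I | bus: BusRdX,Flush
[8] P0: load  L0 | P0:S(91), P1:O(91), P2:I | bus: BusRd
[9] P0: store L0 := 6 | P0:M(6), P1:I, P2:I | bus: BusUpgr,Flush
[10] P1: store L0 := 63 | P0:I, P1:M(63), P2:I | bus: BusRdX,Flush
[11] P0: store L0 := 48 | P0:M(48), P1:I, P2:I | bus: BusRdX,Flush
[12] P1: load  L1 | P0:I, P1:E(20), P2:I | bus: BusRd
[13] P2: store L0 := 86 | P0:I, P1:I, P2:M(86) | bus: BusRdX,Flush
[14] P1: store L0 := 58 | P0:I, P1:M(58), P2:I | bus: BusRdX,Flush
[15] P1: store L1 := 51 | P0:I, P1:M(51), P2:I | bus: none
[16] P0: store L0 := 41 | P0:M(41), P1:I, P2:I | bus: BusRdX,Flush
[17] P2: load  L0 | P0:O(41), P1:I, P2:S(41) | bus: BusRd
[18] P1: load  L1 | P0:I, P1:M(51), P2:I | bus: none
[19] P2: load  L0 | P0:O(41), P1:I, P2:S(41) | bus: none
[20] P2: load  L1 | P0:I, P1:O(51), P2:S(51) | bus: BusRd
[21] P2: load  L1 | P0:I, P1:O(51), P2:S(51) | bus: none
[22] P0: load  L0 | P0:O(41), P1:I, P2:S(41) | bus: none
[23] P1: load  L1 | P0:I, P1:O(51), P2:S(51) | bus: none
[24] P1: load  L0 | P0:O(41), P1:S(41), P2:S(41) | bus: BusRd
[25] P1: load  L0 | P0:O(41), P1:S(41), P2:S(41) | bus: none
[26] P0: store L1 := 6 | P0:M(6), P1:I, P2:I | bus: BusRdX,Flush
[27] P2: load  L0 | P0:O(41), P1:S(41), P2:S(41) | bus: none
[28] P0: load  L0 | P0:O(41), P1:S(41), P2:S(41) | bus: none

memory[L0] = 58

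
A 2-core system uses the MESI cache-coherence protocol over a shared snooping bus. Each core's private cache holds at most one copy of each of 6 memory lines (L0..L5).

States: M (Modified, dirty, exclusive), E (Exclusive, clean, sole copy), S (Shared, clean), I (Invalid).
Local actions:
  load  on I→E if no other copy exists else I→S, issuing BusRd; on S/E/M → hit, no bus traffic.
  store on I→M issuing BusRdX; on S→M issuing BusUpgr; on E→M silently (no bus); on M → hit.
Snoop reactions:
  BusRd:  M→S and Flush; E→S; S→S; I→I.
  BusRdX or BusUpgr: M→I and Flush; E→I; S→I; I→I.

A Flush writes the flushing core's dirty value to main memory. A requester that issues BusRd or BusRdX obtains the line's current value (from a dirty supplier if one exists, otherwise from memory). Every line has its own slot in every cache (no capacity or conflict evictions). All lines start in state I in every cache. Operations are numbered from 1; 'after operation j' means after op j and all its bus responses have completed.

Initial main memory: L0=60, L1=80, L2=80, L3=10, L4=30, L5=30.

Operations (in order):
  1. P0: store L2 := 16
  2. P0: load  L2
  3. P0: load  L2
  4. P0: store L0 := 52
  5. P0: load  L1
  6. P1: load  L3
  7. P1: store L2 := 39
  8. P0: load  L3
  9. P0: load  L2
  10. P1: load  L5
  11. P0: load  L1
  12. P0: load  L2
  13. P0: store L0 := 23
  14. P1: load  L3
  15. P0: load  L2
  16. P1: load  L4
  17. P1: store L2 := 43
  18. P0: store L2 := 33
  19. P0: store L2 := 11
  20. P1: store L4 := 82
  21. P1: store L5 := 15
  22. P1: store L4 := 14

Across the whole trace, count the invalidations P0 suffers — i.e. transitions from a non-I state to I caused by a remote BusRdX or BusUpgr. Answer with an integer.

invalidations = 2

  op1 P0: store L2 := 16 → M/I on L2; bus BusRdX; mem=80
  op2 P0: load  L2 → M/I on L2; bus (none); mem=80
  op3 P0: load  L2 → M/I on L2; bus (none); mem=80
  op4 P0: store L0 := 52 → M/I on L0; bus BusRdX; mem=60
  op5 P0: load  L1 → E/I on L1; bus BusRd; mem=80
  op6 P1: load  L3 → I/E on L3; bus BusRd; mem=10
  op7 P1: store L2 := 39 → I/M on L2; bus BusRdX Flush; mem=16
  op8 P0: load  L3 → S/S on L3; bus BusRd; mem=10
  op9 P0: load  L2 → S/S on L2; bus BusRd Flush; mem=39
  op10 P1: load  L5 → I/E on L5; bus BusRd; mem=30
  op11 P0: load  L1 → E/I on L1; bus (none); mem=80
  op12 P0: load  L2 → S/S on L2; bus (none); mem=39
  op13 P0: store L0 := 23 → M/I on L0; bus (none); mem=60
  op14 P1: load  L3 → S/S on L3; bus (none); mem=10
  op15 P0: load  L2 → S/S on L2; bus (none); mem=39
  op16 P1: load  L4 → I/E on L4; bus BusRd; mem=30
  op17 P1: store L2 := 43 → I/M on L2; bus BusUpgr; mem=39
  op18 P0: store L2 := 33 → M/I on L2; bus BusRdX Flush; mem=43
  op19 P0: store L2 := 11 → M/I on L2; bus (none); mem=43
  op20 P1: store L4 := 82 → I/M on L4; bus (none); mem=30
  op21 P1: store L5 := 15 → I/M on L5; bus (none); mem=30
  op22 P1: store L4 := 14 → I/M on L4; bus (none); mem=30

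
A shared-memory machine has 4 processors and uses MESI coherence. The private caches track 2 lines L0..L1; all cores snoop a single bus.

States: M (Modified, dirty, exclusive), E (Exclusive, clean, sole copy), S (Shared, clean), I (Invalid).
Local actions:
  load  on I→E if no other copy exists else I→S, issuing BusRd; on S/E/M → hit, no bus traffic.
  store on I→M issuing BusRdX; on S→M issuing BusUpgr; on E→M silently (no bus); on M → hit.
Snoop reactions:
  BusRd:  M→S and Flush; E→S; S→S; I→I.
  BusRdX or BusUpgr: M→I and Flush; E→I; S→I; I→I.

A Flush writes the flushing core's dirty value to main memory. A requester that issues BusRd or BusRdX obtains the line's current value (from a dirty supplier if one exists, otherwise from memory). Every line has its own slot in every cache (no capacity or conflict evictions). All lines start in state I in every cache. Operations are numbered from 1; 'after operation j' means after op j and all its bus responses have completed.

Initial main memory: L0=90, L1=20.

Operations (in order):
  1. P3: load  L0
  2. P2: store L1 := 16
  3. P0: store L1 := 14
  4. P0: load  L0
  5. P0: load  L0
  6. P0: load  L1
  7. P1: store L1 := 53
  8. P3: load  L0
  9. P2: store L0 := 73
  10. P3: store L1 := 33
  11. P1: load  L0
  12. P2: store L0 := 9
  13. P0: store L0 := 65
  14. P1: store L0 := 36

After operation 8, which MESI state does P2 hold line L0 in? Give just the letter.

state = I

1. P3: load  L0  bus=[BusRd]  L0: P0=I P1=I P2=I P3=E  mem[L0]=90
2. P2: store L1 := 16  bus=[BusRdX]  L1: P0=I P1=I P2=M P3=I  mem[L1]=20
3. P0: store L1 := 14  bus=[BusRdX,Flush]  L1: P0=M P1=I P2=I P3=I  mem[L1]=16
4. P0: load  L0  bus=[BusRd]  L0: P0=S P1=I P2=I P3=S  mem[L0]=90
5. P0: load  L0  bus=[-]  L0: P0=S P1=I P2=I P3=S  mem[L0]=90
6. P0: load  L1  bus=[-]  L1: P0=M P1=I P2=I P3=I  mem[L1]=16
7. P1: store L1 := 53  bus=[BusRdX,Flush]  L1: P0=I P1=M P2=I P3=I  mem[L1]=14
8. P3: load  L0  bus=[-]  L0: P0=S P1=I P2=I P3=S  mem[L0]=90
9. P2: store L0 := 73  bus=[BusRdX]  L0: P0=I P1=I P2=M P3=I  mem[L0]=90
10. P3: store L1 := 33  bus=[BusRdX,Flush]  L1: P0=I P1=I P2=I P3=M  mem[L1]=53
11. P1: load  L0  bus=[BusRd,Flush]  L0: P0=I P1=S P2=S P3=I  mem[L0]=73
12. P2: store L0 := 9  bus=[BusUpgr]  L0: P0=I P1=I P2=M P3=I  mem[L0]=73
13. P0: store L0 := 65  bus=[BusRdX,Flush]  L0: P0=M P1=I P2=I P3=I  mem[L0]=9
14. P1: store L0 := 36  bus=[BusRdX,Flush]  L0: P0=I P1=M P2=I P3=I  mem[L0]=65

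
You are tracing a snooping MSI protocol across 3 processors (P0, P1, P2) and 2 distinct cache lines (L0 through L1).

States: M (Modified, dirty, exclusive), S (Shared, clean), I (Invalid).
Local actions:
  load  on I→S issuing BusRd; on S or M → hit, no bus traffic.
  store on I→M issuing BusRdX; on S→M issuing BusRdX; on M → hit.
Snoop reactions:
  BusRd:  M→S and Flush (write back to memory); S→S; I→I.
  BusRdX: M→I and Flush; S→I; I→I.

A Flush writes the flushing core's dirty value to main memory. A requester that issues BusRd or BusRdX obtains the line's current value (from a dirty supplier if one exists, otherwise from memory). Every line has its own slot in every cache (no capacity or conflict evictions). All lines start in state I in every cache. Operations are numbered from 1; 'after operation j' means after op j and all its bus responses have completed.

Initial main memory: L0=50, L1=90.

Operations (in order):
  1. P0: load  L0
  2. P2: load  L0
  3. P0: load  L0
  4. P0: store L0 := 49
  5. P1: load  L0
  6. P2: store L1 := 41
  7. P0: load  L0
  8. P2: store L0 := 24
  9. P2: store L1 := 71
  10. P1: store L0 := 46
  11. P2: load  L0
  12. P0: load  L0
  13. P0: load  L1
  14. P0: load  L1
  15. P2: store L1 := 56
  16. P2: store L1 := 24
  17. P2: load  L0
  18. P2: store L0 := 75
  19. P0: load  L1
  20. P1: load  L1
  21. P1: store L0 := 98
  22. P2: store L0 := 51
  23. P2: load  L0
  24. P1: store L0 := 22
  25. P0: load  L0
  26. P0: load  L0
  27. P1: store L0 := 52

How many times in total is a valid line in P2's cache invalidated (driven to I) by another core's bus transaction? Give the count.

invalidations = 4

1. P0: load  L0  bus=[BusRd]  L0: P0=S P1=I P2=I  mem[L0]=50
2. P2: load  L0  bus=[BusRd]  L0: P0=S P1=I P2=S  mem[L0]=50
3. P0: load  L0  bus=[-]  L0: P0=S P1=I P2=S  mem[L0]=50
4. P0: store L0 := 49  bus=[BusRdX]  L0: P0=M P1=I P2=I  mem[L0]=50
5. P1: load  L0  bus=[BusRd,Flush]  L0: P0=S P1=S P2=I  mem[L0]=49
6. P2: store L1 := 41  bus=[BusRdX]  L1: P0=I P1=I P2=M  mem[L1]=90
7. P0: load  L0  bus=[-]  L0: P0=S P1=S P2=I  mem[L0]=49
8. P2: store L0 := 24  bus=[BusRdX]  L0: P0=I P1=I P2=M  mem[L0]=49
9. P2: store L1 := 71  bus=[-]  L1: P0=I P1=I P2=M  mem[L1]=90
10. P1: store L0 := 46  bus=[BusRdX,Flush]  L0: P0=I P1=M P2=I  mem[L0]=24
11. P2: load  L0  bus=[BusRd,Flush]  L0: P0=I P1=S P2=S  mem[L0]=46
12. P0: load  L0  bus=[BusRd]  L0: P0=S P1=S P2=S  mem[L0]=46
13. P0: load  L1  bus=[BusRd,Flush]  L1: P0=S P1=I P2=S  mem[L1]=71
14. P0: load  L1  bus=[-]  L1: P0=S P1=I P2=S  mem[L1]=71
15. P2: store L1 := 56  bus=[BusRdX]  L1: P0=I P1=I P2=M  mem[L1]=71
16. P2: store L1 := 24  bus=[-]  L1: P0=I P1=I P2=M  mem[L1]=71
17. P2: load  L0  bus=[-]  L0: P0=S P1=S P2=S  mem[L0]=46
18. P2: store L0 := 75  bus=[BusRdX]  L0: P0=I P1=I P2=M  mem[L0]=46
19. P0: load  L1  bus=[BusRd,Flush]  L1: P0=S P1=I P2=S  mem[L1]=24
20. P1: load  L1  bus=[BusRd]  L1: P0=S P1=S P2=S  mem[L1]=24
21. P1: store L0 := 98  bus=[BusRdX,Flush]  L0: P0=I P1=M P2=I  mem[L0]=75
22. P2: store L0 := 51  bus=[BusRdX,Flush]  L0: P0=I P1=I P2=M  mem[L0]=98
23. P2: load  L0  bus=[-]  L0: P0=I P1=I P2=M  mem[L0]=98
24. P1: store L0 := 22  bus=[BusRdX,Flush]  L0: P0=I P1=M P2=I  mem[L0]=51
25. P0: load  L0  bus=[BusRd,Flush]  L0: P0=S P1=S P2=I  mem[L0]=22
26. P0: load  L0  bus=[-]  L0: P0=S P1=S P2=I  mem[L0]=22
27. P1: store L0 := 52  bus=[BusRdX]  L0: P0=I P1=M P2=I  mem[L0]=22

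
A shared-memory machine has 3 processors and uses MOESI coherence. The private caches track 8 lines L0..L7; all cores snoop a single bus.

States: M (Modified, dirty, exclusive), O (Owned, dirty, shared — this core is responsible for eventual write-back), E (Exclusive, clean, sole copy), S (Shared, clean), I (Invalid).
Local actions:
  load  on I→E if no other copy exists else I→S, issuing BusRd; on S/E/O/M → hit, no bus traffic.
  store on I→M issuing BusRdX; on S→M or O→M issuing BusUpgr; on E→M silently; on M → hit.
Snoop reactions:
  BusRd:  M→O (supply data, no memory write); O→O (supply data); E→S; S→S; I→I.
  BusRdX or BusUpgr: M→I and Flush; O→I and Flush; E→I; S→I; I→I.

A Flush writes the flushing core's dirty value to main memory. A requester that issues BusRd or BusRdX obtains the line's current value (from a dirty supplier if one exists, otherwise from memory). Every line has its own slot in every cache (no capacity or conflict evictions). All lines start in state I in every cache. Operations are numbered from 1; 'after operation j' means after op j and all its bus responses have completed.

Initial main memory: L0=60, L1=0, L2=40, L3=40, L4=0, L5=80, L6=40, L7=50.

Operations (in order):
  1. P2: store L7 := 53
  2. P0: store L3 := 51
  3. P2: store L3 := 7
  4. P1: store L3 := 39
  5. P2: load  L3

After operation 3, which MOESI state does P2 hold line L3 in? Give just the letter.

state = M

  op1 P2: store L7 := 53 → I/I/M on L7; bus BusRdX; mem=50
  op2 P0: store L3 := 51 → M/I/I on L3; bus BusRdX; mem=40
  op3 P2: store L3 := 7 → I/I/M on L3; bus BusRdX Flush; mem=51
  op4 P1: store L3 := 39 → I/M/I on L3; bus BusRdX Flush; mem=7
  op5 P2: load  L3 → I/O/S on L3; bus BusRd; mem=7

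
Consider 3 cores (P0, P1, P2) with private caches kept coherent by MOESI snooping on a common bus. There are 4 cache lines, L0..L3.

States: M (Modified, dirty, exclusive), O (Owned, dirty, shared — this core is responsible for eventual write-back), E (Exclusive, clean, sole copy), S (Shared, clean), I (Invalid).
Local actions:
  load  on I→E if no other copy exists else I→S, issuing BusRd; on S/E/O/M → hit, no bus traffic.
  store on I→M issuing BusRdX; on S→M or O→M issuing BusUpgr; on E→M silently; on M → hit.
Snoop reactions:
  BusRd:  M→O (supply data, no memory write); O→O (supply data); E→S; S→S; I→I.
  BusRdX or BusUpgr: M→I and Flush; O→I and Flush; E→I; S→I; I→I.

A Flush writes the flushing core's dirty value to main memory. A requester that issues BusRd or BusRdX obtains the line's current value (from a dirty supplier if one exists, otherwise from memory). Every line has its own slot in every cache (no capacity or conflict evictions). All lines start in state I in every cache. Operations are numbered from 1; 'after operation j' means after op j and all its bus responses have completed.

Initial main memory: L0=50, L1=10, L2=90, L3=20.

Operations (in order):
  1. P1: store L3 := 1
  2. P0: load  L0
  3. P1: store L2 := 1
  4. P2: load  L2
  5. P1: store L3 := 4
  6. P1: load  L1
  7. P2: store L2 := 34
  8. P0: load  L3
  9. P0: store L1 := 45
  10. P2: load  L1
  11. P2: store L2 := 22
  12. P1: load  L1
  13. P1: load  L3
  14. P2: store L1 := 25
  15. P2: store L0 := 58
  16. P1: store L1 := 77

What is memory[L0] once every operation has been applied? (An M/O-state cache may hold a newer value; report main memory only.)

memory[L0] = 50

[1] P1: store L3 := 1 | P0:I, P1:M(1), P2:I | bus: BusRdX
[2] P0: load  L0 | P0:E(50), P1:I, P2:I | bus: BusRd
[3] P1: store L2 := 1 | P0:I, P1:M(1), P2:I | bus: BusRdX
[4] P2: load  L2 | P0:I, P1:O(1), P2:S(1) | bus: BusRd
[5] P1: store L3 := 4 | P0:I, P1:M(4), P2:I | bus: none
[6] P1: load  L1 | P0:I, P1:E(10), P2:I | bus: BusRd
[7] P2: store L2 := 34 | P0:I, P1:I, P2:M(34) | bus: BusUpgr,Flush
[8] P0: load  L3 | P0:S(4), P1:O(4), P2:I | bus: BusRd
[9] P0: store L1 := 45 | P0:M(45), P1:I, P2:I | bus: BusRdX
[10] P2: load  L1 | P0:O(45), P1:I, P2:S(45) | bus: BusRd
[11] P2: store L2 := 22 | P0:I, P1:I, P2:M(22) | bus: none
[12] P1: load  L1 | P0:O(45), P1:S(45), P2:S(45) | bus: BusRd
[13] P1: load  L3 | P0:S(4), P1:O(4), P2:I | bus: none
[14] P2: store L1 := 25 | P0:I, P1:I, P2:M(25) | bus: BusUpgr,Flush
[15] P2: store L0 := 58 | P0:I, P1:I, P2:M(58) | bus: BusRdX
[16] P1: store L1 := 77 | P0:I, P1:M(77), P2:I | bus: BusRdX,Flush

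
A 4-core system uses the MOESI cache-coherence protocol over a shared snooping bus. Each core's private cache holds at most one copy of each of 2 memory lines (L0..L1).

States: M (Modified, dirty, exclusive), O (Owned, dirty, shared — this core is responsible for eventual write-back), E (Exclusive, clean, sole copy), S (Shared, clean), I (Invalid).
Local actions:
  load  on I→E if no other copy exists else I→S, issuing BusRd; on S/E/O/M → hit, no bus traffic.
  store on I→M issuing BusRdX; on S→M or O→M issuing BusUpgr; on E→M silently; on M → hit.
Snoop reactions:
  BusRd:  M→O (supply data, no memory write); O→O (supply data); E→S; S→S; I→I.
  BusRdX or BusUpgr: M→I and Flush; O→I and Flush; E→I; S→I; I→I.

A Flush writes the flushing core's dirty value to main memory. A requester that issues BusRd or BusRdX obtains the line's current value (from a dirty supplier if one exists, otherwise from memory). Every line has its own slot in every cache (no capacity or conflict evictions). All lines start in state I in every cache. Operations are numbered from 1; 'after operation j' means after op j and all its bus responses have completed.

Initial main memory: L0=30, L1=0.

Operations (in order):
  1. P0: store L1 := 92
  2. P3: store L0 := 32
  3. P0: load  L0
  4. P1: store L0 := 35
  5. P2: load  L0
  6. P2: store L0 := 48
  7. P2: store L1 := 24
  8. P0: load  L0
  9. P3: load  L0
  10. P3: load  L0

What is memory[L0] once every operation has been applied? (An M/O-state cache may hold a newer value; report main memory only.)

[1] P0: store L1 := 92 | P0:M(92), P1:I, P2:I, P3:I | bus: BusRdX
[2] P3: store L0 := 32 | P0:I, P1:I, P2:I, P3:M(32) | bus: BusRdX
[3] P0: load  L0 | P0:S(32), P1:I, P2:I, P3:O(32) | bus: BusRd
[4] P1: store L0 := 35 | P0:I, P1:M(35), P2:I, P3:I | bus: BusRdX,Flush
[5] P2: load  L0 | P0:I, P1:O(35), P2:S(35), P3:I | bus: BusRd
[6] P2: store L0 := 48 | P0:I, P1:I, P2:M(48), P3:I | bus: BusUpgr,Flush
[7] P2: store L1 := 24 | P0:I, P1:I, P2:M(24), P3:I | bus: BusRdX,Flush
[8] P0: load  L0 | P0:S(48), P1:I, P2:O(48), P3:I | bus: BusRd
[9] P3: load  L0 | P0:S(48), P1:I, P2:O(48), P3:S(48) | bus: BusRd
[10] P3: load  L0 | P0:S(48), P1:I, P2:O(48), P3:S(48) | bus: none

memory[L0] = 35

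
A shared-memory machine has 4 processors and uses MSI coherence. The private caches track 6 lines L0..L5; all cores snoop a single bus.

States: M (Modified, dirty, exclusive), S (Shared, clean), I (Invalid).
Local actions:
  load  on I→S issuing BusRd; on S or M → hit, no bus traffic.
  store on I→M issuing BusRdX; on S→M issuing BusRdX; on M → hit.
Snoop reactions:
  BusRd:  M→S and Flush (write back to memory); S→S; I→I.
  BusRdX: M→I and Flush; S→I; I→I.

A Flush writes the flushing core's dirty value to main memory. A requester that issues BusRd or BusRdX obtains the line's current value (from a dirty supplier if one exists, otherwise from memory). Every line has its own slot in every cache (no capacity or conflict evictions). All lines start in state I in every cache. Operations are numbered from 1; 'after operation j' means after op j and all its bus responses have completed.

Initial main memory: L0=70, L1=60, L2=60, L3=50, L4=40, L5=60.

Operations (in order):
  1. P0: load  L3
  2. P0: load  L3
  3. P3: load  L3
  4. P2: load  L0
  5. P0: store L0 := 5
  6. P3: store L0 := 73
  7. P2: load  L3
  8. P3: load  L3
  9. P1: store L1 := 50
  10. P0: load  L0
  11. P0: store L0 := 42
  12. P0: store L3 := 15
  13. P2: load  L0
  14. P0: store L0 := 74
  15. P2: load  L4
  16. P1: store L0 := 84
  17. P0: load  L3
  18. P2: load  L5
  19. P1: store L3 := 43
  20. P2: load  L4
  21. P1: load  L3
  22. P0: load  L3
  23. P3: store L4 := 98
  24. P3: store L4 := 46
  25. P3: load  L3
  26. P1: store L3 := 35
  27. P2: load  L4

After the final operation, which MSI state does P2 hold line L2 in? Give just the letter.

state = I

  op1 P0: load  L3 → S/I/I/I on L3; bus BusRd; mem=50
  op2 P0: load  L3 → S/I/I/I on L3; bus (none); mem=50
  op3 P3: load  L3 → S/I/I/S on L3; bus BusRd; mem=50
  op4 P2: load  L0 → I/I/S/I on L0; bus BusRd; mem=70
  op5 P0: store L0 := 5 → M/I/I/I on L0; bus BusRdX; mem=70
  op6 P3: store L0 := 73 → I/I/I/M on L0; bus BusRdX Flush; mem=5
  op7 P2: load  L3 → S/I/S/S on L3; bus BusRd; mem=50
  op8 P3: load  L3 → S/I/S/S on L3; bus (none); mem=50
  op9 P1: store L1 := 50 → I/M/I/I on L1; bus BusRdX; mem=60
  op10 P0: load  L0 → S/I/I/S on L0; bus BusRd Flush; mem=73
  op11 P0: store L0 := 42 → M/I/I/I on L0; bus BusRdX; mem=73
  op12 P0: store L3 := 15 → M/I/I/I on L3; bus BusRdX; mem=50
  op13 P2: load  L0 → S/I/S/I on L0; bus BusRd Flush; mem=42
  op14 P0: store L0 := 74 → M/I/I/I on L0; bus BusRdX; mem=42
  op15 P2: load  L4 → I/I/S/I on L4; bus BusRd; mem=40
  op16 P1: store L0 := 84 → I/M/I/I on L0; bus BusRdX Flush; mem=74
  op17 P0: load  L3 → M/I/I/I on L3; bus (none); mem=50
  op18 P2: load  L5 → I/I/S/I on L5; bus BusRd; mem=60
  op19 P1: store L3 := 43 → I/M/I/I on L3; bus BusRdX Flush; mem=15
  op20 P2: load  L4 → I/I/S/I on L4; bus (none); mem=40
  op21 P1: load  L3 → I/M/I/I on L3; bus (none); mem=15
  op22 P0: load  L3 → S/S/I/I on L3; bus BusRd Flush; mem=43
  op23 P3: store L4 := 98 → I/I/I/M on L4; bus BusRdX; mem=40
  op24 P3: store L4 := 46 → I/I/I/M on L4; bus (none); mem=40
  op25 P3: load  L3 → S/S/I/S on L3; bus BusRd; mem=43
  op26 P1: store L3 := 35 → I/M/I/I on L3; bus BusRdX; mem=43
  op27 P2: load  L4 → I/I/S/S on L4; bus BusRd Flush; mem=46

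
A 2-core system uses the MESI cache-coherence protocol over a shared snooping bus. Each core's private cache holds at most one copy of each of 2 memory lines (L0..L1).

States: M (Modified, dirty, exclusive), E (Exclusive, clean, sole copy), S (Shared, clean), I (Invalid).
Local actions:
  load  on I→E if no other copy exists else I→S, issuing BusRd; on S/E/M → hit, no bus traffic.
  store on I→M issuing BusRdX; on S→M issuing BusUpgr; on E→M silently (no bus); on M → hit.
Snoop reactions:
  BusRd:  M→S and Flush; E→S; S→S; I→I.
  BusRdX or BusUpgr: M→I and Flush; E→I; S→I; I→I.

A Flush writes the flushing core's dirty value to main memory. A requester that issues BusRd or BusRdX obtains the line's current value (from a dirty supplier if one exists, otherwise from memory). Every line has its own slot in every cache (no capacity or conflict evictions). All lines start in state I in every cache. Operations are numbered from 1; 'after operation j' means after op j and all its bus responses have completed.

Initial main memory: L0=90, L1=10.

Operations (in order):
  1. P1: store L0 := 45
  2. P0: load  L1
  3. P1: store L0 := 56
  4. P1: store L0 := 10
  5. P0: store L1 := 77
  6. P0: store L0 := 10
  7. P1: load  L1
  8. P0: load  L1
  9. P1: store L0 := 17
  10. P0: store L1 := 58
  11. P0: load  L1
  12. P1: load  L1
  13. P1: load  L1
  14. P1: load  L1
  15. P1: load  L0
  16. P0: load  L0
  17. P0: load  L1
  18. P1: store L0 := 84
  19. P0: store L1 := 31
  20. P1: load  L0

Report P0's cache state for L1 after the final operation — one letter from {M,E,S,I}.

state = M

step 1: P1: store L0 := 45  ⟶  IM  (L0)  txn=BusRdX  M[L0]=90
step 2: P0: load  L1  ⟶  EI  (L1)  txn=BusRd  M[L1]=10
step 3: P1: store L0 := 56  ⟶  IM  (L0)  txn=∅  M[L0]=90
step 4: P1: store L0 := 10  ⟶  IM  (L0)  txn=∅  M[L0]=90
step 5: P0: store L1 := 77  ⟶  MI  (L1)  txn=∅  M[L1]=10
step 6: P0: store L0 := 10  ⟶  MI  (L0)  txn=BusRdX+Flush  M[L0]=10
step 7: P1: load  L1  ⟶  SS  (L1)  txn=BusRd+Flush  M[L1]=77
step 8: P0: load  L1  ⟶  SS  (L1)  txn=∅  M[L1]=77
step 9: P1: store L0 := 17  ⟶  IM  (L0)  txn=BusRdX+Flush  M[L0]=10
step 10: P0: store L1 := 58  ⟶  MI  (L1)  txn=BusUpgr  M[L1]=77
step 11: P0: load  L1  ⟶  MI  (L1)  txn=∅  M[L1]=77
step 12: P1: load  L1  ⟶  SS  (L1)  txn=BusRd+Flush  M[L1]=58
step 13: P1: load  L1  ⟶  SS  (L1)  txn=∅  M[L1]=58
step 14: P1: load  L1  ⟶  SS  (L1)  txn=∅  M[L1]=58
step 15: P1: load  L0  ⟶  IM  (L0)  txn=∅  M[L0]=10
step 16: P0: load  L0  ⟶  SS  (L0)  txn=BusRd+Flush  M[L0]=17
step 17: P0: load  L1  ⟶  SS  (L1)  txn=∅  M[L1]=58
step 18: P1: store L0 := 84  ⟶  IM  (L0)  txn=BusUpgr  M[L0]=17
step 19: P0: store L1 := 31  ⟶  MI  (L1)  txn=BusUpgr  M[L1]=58
step 20: P1: load  L0  ⟶  IM  (L0)  txn=∅  M[L0]=17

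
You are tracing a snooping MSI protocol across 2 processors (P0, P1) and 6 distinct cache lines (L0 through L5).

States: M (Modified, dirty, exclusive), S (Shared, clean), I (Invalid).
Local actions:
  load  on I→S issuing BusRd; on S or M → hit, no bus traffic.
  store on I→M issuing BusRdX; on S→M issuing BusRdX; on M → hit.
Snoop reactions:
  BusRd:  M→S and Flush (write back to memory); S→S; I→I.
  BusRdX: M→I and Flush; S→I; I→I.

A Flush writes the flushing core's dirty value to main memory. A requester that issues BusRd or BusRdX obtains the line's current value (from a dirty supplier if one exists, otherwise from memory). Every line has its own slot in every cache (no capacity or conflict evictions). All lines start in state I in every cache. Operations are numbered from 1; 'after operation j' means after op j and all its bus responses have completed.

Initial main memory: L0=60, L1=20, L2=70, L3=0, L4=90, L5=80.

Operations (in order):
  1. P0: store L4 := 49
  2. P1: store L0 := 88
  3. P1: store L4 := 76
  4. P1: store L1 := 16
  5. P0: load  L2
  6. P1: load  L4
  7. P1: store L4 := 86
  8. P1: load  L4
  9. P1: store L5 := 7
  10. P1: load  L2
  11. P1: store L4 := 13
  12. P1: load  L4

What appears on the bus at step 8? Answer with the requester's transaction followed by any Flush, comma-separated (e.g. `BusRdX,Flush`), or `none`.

bus = none

  op1 P0: store L4 := 49 → M/I on L4; bus BusRdX; mem=90
  op2 P1: store L0 := 88 → I/M on L0; bus BusRdX; mem=60
  op3 P1: store L4 := 76 → I/M on L4; bus BusRdX Flush; mem=49
  op4 P1: store L1 := 16 → I/M on L1; bus BusRdX; mem=20
  op5 P0: load  L2 → S/I on L2; bus BusRd; mem=70
  op6 P1: load  L4 → I/M on L4; bus (none); mem=49
  op7 P1: store L4 := 86 → I/M on L4; bus (none); mem=49
  op8 P1: load  L4 → I/M on L4; bus (none); mem=49
  op9 P1: store L5 := 7 → I/M on L5; bus BusRdX; mem=80
  op10 P1: load  L2 → S/S on L2; bus BusRd; mem=70
  op11 P1: store L4 := 13 → I/M on L4; bus (none); mem=49
  op12 P1: load  L4 → I/M on L4; bus (none); mem=49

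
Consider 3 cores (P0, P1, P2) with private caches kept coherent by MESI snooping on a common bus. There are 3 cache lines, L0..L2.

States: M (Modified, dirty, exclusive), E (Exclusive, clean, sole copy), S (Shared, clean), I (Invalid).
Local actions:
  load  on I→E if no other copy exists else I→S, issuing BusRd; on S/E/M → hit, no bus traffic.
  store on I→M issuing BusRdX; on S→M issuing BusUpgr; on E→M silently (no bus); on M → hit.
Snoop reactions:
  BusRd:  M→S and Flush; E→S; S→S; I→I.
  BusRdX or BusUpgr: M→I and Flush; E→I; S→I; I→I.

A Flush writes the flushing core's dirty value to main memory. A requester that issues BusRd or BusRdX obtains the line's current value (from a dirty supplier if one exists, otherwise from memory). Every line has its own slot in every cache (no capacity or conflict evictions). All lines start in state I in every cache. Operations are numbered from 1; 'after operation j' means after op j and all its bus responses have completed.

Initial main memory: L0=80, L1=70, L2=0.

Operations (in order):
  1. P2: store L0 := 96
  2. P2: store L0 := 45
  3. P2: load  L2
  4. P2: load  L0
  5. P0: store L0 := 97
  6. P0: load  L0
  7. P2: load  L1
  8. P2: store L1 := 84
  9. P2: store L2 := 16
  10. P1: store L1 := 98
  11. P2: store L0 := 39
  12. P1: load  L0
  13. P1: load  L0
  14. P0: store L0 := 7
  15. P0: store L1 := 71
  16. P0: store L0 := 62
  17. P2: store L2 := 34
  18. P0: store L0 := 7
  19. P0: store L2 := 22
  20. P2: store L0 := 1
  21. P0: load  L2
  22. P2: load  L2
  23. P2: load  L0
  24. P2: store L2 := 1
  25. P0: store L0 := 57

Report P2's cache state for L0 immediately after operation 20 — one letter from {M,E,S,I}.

state = M

[1] P2: store L0 := 96 | P0:I, P1:I, P2:M(96) | bus: BusRdX
[2] P2: store L0 := 45 | P0:I, P1:I, P2:M(45) | bus: none
[3] P2: load  L2 | P0:I, P1:I, P2:E(0) | bus: BusRd
[4] P2: load  L0 | P0:I, P1:I, P2:M(45) | bus: none
[5] P0: store L0 := 97 | P0:M(97), P1:I, P2:I | bus: BusRdX,Flush
[6] P0: load  L0 | P0:M(97), P1:I, P2:I | bus: none
[7] P2: load  L1 | P0:I, P1:I, P2:E(70) | bus: BusRd
[8] P2: store L1 := 84 | P0:I, P1:I, P2:M(84) | bus: none
[9] P2: store L2 := 16 | P0:I, P1:I, P2:M(16) | bus: none
[10] P1: store L1 := 98 | P0:I, P1:M(98), P2:I | bus: BusRdX,Flush
[11] P2: store L0 := 39 | P0:I, P1:I, P2:M(39) | bus: BusRdX,Flush
[12] P1: load  L0 | P0:I, P1:S(39), P2:S(39) | bus: BusRd,Flush
[13] P1: load  L0 | P0:I, P1:S(39), P2:S(39) | bus: none
[14] P0: store L0 := 7 | P0:M(7), P1:I, P2:I | bus: BusRdX
[15] P0: store L1 := 71 | P0:M(71), P1:I, P2:I | bus: BusRdX,Flush
[16] P0: store L0 := 62 | P0:M(62), P1:I, P2:I | bus: none
[17] P2: store L2 := 34 | P0:I, P1:I, P2:M(34) | bus: none
[18] P0: store L0 := 7 | P0:M(7), P1:I, P2:I | bus: none
[19] P0: store L2 := 22 | P0:M(22), P1:I, P2:I | bus: BusRdX,Flush
[20] P2: store L0 := 1 | P0:I, P1:I, P2:M(1) | bus: BusRdX,Flush
[21] P0: load  L2 | P0:M(22), P1:I, P2:I | bus: none
[22] P2: load  L2 | P0:S(22), P1:I, P2:S(22) | bus: BusRd,Flush
[23] P2: load  L0 | P0:I, P1:I, P2:M(1) | bus: none
[24] P2: store L2 := 1 | P0:I, P1:I, P2:M(1) | bus: BusUpgr
[25] P0: store L0 := 57 | P0:M(57), P1:I, P2:I | bus: BusRdX,Flush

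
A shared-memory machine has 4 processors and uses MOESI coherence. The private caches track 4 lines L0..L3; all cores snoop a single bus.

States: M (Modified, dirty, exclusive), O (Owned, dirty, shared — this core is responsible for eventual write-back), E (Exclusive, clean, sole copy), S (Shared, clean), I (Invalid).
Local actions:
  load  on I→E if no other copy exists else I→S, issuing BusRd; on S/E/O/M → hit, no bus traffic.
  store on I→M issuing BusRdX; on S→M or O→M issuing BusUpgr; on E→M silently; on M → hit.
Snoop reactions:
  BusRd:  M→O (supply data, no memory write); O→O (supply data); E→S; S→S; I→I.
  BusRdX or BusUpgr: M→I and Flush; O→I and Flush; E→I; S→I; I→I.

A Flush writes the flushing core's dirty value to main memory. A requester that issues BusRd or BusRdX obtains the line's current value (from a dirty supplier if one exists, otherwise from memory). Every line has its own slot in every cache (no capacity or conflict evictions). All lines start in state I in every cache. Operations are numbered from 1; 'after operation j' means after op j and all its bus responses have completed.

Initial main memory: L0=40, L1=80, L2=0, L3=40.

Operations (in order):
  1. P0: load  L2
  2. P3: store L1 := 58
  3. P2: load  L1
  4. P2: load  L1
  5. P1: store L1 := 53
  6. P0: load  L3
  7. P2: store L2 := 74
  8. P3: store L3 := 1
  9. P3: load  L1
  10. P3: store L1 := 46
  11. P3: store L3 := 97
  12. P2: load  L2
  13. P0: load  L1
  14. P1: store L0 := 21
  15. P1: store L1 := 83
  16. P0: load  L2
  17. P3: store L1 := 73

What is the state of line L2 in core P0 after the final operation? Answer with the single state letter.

state = S

step 1: P0: load  L2  ⟶  EIII  (L2)  txn=BusRd  M[L2]=0
step 2: P3: store L1 := 58  ⟶  IIIM  (L1)  txn=BusRdX  M[L1]=80
step 3: P2: load  L1  ⟶  IISO  (L1)  txn=BusRd  M[L1]=80
step 4: P2: load  L1  ⟶  IISO  (L1)  txn=∅  M[L1]=80
step 5: P1: store L1 := 53  ⟶  IMII  (L1)  txn=BusRdX+Flush  M[L1]=58
step 6: P0: load  L3  ⟶  EIII  (L3)  txn=BusRd  M[L3]=40
step 7: P2: store L2 := 74  ⟶  IIMI  (L2)  txn=BusRdX  M[L2]=0
step 8: P3: store L3 := 1  ⟶  IIIM  (L3)  txn=BusRdX  M[L3]=40
step 9: P3: load  L1  ⟶  IOIS  (L1)  txn=BusRd  M[L1]=58
step 10: P3: store L1 := 46  ⟶  IIIM  (L1)  txn=BusUpgr+Flush  M[L1]=53
step 11: P3: store L3 := 97  ⟶  IIIM  (L3)  txn=∅  M[L3]=40
step 12: P2: load  L2  ⟶  IIMI  (L2)  txn=∅  M[L2]=0
step 13: P0: load  L1  ⟶  SIIO  (L1)  txn=BusRd  M[L1]=53
step 14: P1: store L0 := 21  ⟶  IMII  (L0)  txn=BusRdX  M[L0]=40
step 15: P1: store L1 := 83  ⟶  IMII  (L1)  txn=BusRdX+Flush  M[L1]=46
step 16: P0: load  L2  ⟶  SIOI  (L2)  txn=BusRd  M[L2]=0
step 17: P3: store L1 := 73  ⟶  IIIM  (L1)  txn=BusRdX+Flush  M[L1]=83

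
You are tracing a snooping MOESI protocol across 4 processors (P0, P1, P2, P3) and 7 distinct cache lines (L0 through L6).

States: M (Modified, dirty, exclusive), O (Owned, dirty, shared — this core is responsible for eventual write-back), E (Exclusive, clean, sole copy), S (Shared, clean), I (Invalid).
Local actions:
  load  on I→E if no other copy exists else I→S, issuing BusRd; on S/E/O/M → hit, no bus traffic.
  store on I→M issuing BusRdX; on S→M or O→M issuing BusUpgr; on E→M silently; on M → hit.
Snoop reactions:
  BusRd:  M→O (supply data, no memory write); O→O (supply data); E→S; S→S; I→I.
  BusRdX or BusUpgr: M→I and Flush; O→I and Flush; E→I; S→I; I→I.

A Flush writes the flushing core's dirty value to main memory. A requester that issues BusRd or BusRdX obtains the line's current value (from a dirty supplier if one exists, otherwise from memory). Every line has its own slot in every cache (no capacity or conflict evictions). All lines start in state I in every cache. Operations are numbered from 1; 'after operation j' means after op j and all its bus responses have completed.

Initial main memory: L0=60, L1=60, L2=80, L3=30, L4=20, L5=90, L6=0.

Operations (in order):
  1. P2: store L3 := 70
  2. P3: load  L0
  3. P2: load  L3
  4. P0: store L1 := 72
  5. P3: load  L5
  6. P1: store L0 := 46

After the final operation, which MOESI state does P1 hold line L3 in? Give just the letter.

  op1 P2: store L3 := 70 → I/I/M/I on L3; bus BusRdX; mem=30
  op2 P3: load  L0 → I/I/I/E on L0; bus BusRd; mem=60
  op3 P2: load  L3 → I/I/M/I on L3; bus (none); mem=30
  op4 P0: store L1 := 72 → M/I/I/I on L1; bus BusRdX; mem=60
  op5 P3: load  L5 → I/I/I/E on L5; bus BusRd; mem=90
  op6 P1: store L0 := 46 → I/M/I/I on L0; bus BusRdX; mem=60

state = I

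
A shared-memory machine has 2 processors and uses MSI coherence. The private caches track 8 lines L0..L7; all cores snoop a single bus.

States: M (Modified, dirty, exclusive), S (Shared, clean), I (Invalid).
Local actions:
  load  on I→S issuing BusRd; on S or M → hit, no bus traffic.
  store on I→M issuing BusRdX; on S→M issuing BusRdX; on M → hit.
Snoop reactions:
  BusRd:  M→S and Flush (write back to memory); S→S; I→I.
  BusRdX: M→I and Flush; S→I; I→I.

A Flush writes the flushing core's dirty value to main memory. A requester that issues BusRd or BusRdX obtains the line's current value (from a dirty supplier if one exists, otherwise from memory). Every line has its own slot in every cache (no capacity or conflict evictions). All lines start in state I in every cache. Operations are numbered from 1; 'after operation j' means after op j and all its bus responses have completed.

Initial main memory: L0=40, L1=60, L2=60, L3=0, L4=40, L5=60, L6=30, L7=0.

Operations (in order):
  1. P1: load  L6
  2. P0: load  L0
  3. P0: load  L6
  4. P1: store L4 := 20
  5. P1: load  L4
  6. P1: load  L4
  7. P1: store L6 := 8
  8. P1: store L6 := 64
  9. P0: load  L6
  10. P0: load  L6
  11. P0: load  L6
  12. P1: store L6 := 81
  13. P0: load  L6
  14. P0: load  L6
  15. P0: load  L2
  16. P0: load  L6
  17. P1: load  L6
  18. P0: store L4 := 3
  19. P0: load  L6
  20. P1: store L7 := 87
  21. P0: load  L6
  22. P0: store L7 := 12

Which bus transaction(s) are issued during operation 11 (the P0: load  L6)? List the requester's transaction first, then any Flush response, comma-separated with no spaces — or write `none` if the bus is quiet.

bus = none

[1] P1: load  L6 | P0:I, P1:S(30) | bus: BusRd
[2] P0: load  L0 | P0:S(40), P1:I | bus: BusRd
[3] P0: load  L6 | P0:S(30), P1:S(30) | bus: BusRd
[4] P1: store L4 := 20 | P0:I, P1:M(20) | bus: BusRdX
[5] P1: load  L4 | P0:I, P1:M(20) | bus: none
[6] P1: load  L4 | P0:I, P1:M(20) | bus: none
[7] P1: store L6 := 8 | P0:I, P1:M(8) | bus: BusRdX
[8] P1: store L6 := 64 | P0:I, P1:M(64) | bus: none
[9] P0: load  L6 | P0:S(64), P1:S(64) | bus: BusRd,Flush
[10] P0: load  L6 | P0:S(64), P1:S(64) | bus: none
[11] P0: load  L6 | P0:S(64), P1:S(64) | bus: none
[12] P1: store L6 := 81 | P0:I, P1:M(81) | bus: BusRdX
[13] P0: load  L6 | P0:S(81), P1:S(81) | bus: BusRd,Flush
[14] P0: load  L6 | P0:S(81), P1:S(81) | bus: none
[15] P0: load  L2 | P0:S(60), P1:I | bus: BusRd
[16] P0: load  L6 | P0:S(81), P1:S(81) | bus: none
[17] P1: load  L6 | P0:S(81), P1:S(81) | bus: none
[18] P0: store L4 := 3 | P0:M(3), P1:I | bus: BusRdX,Flush
[19] P0: load  L6 | P0:S(81), P1:S(81) | bus: none
[20] P1: store L7 := 87 | P0:I, P1:M(87) | bus: BusRdX
[21] P0: load  L6 | P0:S(81), P1:S(81) | bus: none
[22] P0: store L7 := 12 | P0:M(12), P1:I | bus: BusRdX,Flush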